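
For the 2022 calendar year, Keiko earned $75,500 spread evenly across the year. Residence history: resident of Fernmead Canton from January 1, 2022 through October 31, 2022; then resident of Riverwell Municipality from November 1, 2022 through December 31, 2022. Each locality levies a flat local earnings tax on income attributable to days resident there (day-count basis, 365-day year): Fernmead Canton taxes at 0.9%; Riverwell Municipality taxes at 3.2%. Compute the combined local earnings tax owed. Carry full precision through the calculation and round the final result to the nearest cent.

Fernmead Canton, January 1 – October 31, 2022: 304 days → $75,500 × 0.9% × 304/365 = $565.9397
Riverwell Municipality, November 1 – December 31, 2022: 61 days → $75,500 × 3.2% × 61/365 = $403.7699
Total = $969.7096

$969.71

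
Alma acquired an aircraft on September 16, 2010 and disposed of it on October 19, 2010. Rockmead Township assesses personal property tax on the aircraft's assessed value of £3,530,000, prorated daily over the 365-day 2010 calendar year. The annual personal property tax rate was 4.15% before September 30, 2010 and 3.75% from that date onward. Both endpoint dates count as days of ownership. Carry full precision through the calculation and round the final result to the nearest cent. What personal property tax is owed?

September 16 – September 29, 2010: 14 days at 4.15% → £3,530,000 × 4.15% × 14/365 = £5,618.9863
September 30 – October 19, 2010: 20 days at 3.75% → £3,530,000 × 3.75% × 20/365 = £7,253.4247
Total = £12,872.4110

£12,872.41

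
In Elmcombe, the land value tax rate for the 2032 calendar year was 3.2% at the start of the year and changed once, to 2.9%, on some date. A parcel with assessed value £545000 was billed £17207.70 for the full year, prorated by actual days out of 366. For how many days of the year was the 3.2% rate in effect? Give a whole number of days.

Let d = days at the first rate; then 366 − d days at the second rate.
£545000 × [3.2%·d + 2.9%·(366−d)] / 366 = £17207.70
Solving gives d = 314, so the new rate took effect on 10 November 2032.

314 days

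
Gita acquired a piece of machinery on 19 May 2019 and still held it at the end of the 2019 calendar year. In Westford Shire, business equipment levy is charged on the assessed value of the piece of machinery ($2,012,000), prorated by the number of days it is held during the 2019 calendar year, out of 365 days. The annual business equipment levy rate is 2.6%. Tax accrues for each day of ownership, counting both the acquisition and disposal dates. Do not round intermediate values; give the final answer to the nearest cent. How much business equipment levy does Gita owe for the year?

$32,533.76

Days held (19 May – 31 December 2019): 227 out of 365
Tax = $2,012,000 × 2.6% × 227/365 = $32,533.7644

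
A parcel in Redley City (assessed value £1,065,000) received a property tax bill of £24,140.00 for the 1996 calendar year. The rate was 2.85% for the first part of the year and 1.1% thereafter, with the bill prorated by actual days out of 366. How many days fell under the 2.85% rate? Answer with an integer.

Let d = days at the first rate; then 366 − d days at the second rate.
£1,065,000 × [2.85%·d + 1.1%·(366−d)] / 366 = £24,140.00
Solving gives d = 244, so the new rate took effect on September 1, 1996.

244 days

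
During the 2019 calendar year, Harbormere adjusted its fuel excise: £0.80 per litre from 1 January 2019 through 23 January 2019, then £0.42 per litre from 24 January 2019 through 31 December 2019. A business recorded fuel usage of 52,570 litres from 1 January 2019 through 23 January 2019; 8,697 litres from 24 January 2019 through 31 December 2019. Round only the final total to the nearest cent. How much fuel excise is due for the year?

1 January – 23 January 2019: 52,570 litres at £0.80/litre → £42056.00
24 January – 31 December 2019: 8,697 litres at £0.42/litre → £3652.74

£45708.74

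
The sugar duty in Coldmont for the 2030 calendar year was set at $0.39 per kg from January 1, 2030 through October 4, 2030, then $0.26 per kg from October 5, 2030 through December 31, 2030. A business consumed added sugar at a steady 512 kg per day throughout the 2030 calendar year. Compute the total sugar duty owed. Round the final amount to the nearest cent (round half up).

$67025.92

January 1 – October 4, 2030: 277 days × 512 kg/day = 141,824 kg at $0.39/kg → $55311.36
October 5 – December 31, 2030: 88 days × 512 kg/day = 45,056 kg at $0.26/kg → $11714.56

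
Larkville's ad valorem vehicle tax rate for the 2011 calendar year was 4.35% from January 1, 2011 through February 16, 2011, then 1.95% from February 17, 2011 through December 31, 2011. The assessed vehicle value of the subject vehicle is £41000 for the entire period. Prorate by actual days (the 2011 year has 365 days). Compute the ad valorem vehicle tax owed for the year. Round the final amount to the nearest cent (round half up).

January 1 – February 16, 2011: 47 days at 4.35% → £41000 × 4.35% × 47/365 = £229.6562
February 17 – December 31, 2011: 318 days at 1.95% → £41000 × 1.95% × 318/365 = £696.5507
Total = £926.2068

£926.21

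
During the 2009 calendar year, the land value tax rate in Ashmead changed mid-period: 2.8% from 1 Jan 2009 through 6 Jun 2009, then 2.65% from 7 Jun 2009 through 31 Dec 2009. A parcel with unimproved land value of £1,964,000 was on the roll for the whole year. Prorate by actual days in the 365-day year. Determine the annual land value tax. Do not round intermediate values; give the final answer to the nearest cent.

1 Jan – 6 Jun 2009: 157 days at 2.8% → £1,964,000 × 2.8% × 157/365 = £23,654.0932
7 Jun – 31 Dec 2009: 208 days at 2.65% → £1,964,000 × 2.65% × 208/365 = £29,659.0904
Total = £53,313.1836

£53,313.18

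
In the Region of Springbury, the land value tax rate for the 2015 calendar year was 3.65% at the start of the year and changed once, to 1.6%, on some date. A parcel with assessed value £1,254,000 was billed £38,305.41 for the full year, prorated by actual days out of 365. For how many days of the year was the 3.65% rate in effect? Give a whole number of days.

259 days

Let d = days at the first rate; then 365 − d days at the second rate.
£1,254,000 × [3.65%·d + 1.6%·(365−d)] / 365 = £38,305.41
Solving gives d = 259, so the new rate took effect on 17 Sep 2015.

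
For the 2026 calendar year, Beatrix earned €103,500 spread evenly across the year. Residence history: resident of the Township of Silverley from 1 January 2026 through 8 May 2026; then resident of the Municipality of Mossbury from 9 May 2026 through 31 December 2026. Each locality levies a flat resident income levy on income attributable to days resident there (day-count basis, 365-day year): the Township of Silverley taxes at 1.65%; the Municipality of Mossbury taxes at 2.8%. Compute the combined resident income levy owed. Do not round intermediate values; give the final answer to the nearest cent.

€2,480.60

The Township of Silverley, 1 January – 8 May 2026: 128 days → €103,500 × 1.65% × 128/365 = €598.8822
The Municipality of Mossbury, 9 May – 31 December 2026: 237 days → €103,500 × 2.8% × 237/365 = €1,881.7151
Total = €2,480.5973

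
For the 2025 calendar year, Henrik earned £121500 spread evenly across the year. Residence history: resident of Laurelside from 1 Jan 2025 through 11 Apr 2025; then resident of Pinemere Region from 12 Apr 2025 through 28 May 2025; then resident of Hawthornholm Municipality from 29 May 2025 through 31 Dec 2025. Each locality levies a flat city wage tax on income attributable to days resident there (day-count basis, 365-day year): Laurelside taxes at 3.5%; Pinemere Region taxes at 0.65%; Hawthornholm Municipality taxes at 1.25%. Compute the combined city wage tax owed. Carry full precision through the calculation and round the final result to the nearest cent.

Laurelside, 1 Jan – 11 Apr 2025: 101 days → £121500 × 3.5% × 101/365 = £1176.7192
Pinemere Region, 12 Apr – 28 May 2025: 47 days → £121500 × 0.65% × 47/365 = £101.6938
Hawthornholm Municipality, 29 May – 31 Dec 2025: 217 days → £121500 × 1.25% × 217/365 = £902.9281
Total = £2181.3411

£2181.34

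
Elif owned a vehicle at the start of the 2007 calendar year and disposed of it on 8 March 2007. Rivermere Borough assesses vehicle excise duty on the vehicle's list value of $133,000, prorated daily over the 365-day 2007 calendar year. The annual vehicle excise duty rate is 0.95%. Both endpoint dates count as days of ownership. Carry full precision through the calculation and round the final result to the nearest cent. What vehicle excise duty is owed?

Days held (1 January – 8 March 2007): 67 out of 365
Tax = $133,000 × 0.95% × 67/365 = $231.9301

$231.93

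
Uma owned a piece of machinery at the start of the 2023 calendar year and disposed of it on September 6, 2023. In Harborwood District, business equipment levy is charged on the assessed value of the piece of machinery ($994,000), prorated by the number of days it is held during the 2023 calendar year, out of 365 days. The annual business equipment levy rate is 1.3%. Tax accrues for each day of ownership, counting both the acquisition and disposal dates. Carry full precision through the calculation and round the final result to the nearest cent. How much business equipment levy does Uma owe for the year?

$8,815.28

Days held (January 1 – September 6, 2023): 249 out of 365
Tax = $994,000 × 1.3% × 249/365 = $8,815.2822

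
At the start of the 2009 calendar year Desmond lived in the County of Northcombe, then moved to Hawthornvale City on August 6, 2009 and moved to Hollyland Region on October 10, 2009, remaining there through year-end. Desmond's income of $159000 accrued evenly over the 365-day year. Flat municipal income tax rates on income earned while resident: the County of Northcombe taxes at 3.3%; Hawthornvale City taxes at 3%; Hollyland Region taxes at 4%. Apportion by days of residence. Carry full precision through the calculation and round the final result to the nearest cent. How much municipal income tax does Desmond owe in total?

The County of Northcombe, January 1 – August 5, 2009: 217 days → $159000 × 3.3% × 217/365 = $3119.4493
Hawthornvale City, August 6 – October 9, 2009: 65 days → $159000 × 3% × 65/365 = $849.4521
Hollyland Region, October 10 – December 31, 2009: 83 days → $159000 × 4% × 83/365 = $1446.2466
Total = $5415.1479

$5415.15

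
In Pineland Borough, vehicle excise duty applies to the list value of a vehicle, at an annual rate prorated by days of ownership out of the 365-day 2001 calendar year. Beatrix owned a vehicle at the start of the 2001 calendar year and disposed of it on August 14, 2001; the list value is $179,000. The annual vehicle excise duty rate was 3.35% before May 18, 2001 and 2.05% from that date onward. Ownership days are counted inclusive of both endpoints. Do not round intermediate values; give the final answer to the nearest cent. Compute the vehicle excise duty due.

January 1 – May 17, 2001: 137 days at 3.35% → $179,000 × 3.35% × 137/365 = $2,250.7411
May 18 – August 14, 2001: 89 days at 2.05% → $179,000 × 2.05% × 89/365 = $894.7548
Total = $3,145.4959

$3,145.50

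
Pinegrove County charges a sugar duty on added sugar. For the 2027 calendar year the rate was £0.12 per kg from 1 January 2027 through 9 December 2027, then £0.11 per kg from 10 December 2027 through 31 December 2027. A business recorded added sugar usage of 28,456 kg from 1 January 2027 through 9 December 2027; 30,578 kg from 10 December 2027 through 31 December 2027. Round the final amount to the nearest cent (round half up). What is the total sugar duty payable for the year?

1 January – 9 December 2027: 28,456 kg at £0.12/kg → £3,414.72
10 December – 31 December 2027: 30,578 kg at £0.11/kg → £3,363.58

£6,778.30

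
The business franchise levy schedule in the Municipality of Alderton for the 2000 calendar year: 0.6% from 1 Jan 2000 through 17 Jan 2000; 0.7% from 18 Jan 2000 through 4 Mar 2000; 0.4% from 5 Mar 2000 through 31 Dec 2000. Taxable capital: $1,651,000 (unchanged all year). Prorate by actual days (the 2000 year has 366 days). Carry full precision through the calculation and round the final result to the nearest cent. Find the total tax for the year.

1 Jan – 17 Jan 2000: 17 days at 0.6% → $1,651,000 × 0.6% × 17/366 = $460.1148
18 Jan – 4 Mar 2000: 47 days at 0.7% → $1,651,000 × 0.7% × 47/366 = $1,484.0956
5 Mar – 31 Dec 2000: 302 days at 0.4% → $1,651,000 × 0.4% × 302/366 = $5,449.2022
Total = $7,393.4126

$7,393.41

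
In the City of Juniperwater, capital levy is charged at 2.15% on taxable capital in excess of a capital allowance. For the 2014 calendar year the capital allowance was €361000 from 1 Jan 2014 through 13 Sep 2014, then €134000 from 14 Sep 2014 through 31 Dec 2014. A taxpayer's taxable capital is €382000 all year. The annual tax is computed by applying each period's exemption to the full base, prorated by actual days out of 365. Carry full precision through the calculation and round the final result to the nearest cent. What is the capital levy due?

€1908.96

1 Jan – 13 Sep 2014: 256 days, exemption €361000 → (€382000 − €361000) × 2.15% × 256/365 = €316.6685
14 Sep – 31 Dec 2014: 109 days, exemption €134000 → (€382000 − €134000) × 2.15% × 109/365 = €1592.2959
Total = €1908.9644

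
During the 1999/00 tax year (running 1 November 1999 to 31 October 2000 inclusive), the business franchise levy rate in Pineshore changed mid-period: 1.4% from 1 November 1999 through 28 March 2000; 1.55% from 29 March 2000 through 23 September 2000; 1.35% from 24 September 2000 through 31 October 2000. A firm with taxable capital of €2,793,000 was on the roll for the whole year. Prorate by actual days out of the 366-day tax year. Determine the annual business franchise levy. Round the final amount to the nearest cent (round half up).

1 November 1999 – 28 March 2000: 149 days at 1.4% → €2,793,000 × 1.4% × 149/366 = €15,918.5738
29 March – 23 September 2000: 179 days at 1.55% → €2,793,000 × 1.55% × 179/366 = €21,172.6189
24 September – 31 October 2000: 38 days at 1.35% → €2,793,000 × 1.35% × 38/366 = €3,914.7787
Total = €41,005.9713

€41,005.97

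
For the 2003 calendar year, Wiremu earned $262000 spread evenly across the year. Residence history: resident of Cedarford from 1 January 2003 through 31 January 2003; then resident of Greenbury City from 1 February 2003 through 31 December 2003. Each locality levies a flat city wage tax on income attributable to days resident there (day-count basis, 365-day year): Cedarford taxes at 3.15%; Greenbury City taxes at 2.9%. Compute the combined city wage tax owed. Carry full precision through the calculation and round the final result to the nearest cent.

Cedarford, 1 January – 31 January 2003: 31 days → $262000 × 3.15% × 31/365 = $700.9397
Greenbury City, 1 February – 31 December 2003: 334 days → $262000 × 2.9% × 334/365 = $6952.6904
Total = $7653.6301

$7653.63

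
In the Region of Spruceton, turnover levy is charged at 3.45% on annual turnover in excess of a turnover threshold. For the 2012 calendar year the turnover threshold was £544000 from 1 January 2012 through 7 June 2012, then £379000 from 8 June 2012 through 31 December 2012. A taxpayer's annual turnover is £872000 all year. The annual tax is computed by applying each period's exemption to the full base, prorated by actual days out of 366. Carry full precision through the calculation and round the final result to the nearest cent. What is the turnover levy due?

£14535.53

1 January – 7 June 2012: 159 days, exemption £544000 → (£872000 − £544000) × 3.45% × 159/366 = £4915.9672
8 June – 31 December 2012: 207 days, exemption £379000 → (£872000 − £379000) × 3.45% × 207/366 = £9619.5615
Total = £14535.5287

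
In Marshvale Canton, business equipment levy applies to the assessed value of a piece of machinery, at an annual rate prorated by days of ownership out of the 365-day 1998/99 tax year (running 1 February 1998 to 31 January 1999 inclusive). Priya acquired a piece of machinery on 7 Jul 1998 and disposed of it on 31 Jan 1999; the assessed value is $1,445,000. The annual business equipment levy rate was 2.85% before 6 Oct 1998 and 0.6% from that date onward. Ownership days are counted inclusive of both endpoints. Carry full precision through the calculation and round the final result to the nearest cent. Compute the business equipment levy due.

$13,070.32

7 Jul – 5 Oct 1998: 91 days at 2.85% → $1,445,000 × 2.85% × 91/365 = $10,267.4178
6 Oct 1998 – 31 Jan 1999: 118 days at 0.6% → $1,445,000 × 0.6% × 118/365 = $2,802.9041
Total = $13,070.3219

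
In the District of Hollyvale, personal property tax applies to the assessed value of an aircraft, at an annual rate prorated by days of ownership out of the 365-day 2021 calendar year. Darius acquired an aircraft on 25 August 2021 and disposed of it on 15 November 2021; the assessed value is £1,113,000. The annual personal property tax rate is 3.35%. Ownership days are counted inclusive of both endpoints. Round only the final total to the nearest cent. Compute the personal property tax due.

£8,478.62

Days held (25 August – 15 November 2021): 83 out of 365
Tax = £1,113,000 × 3.35% × 83/365 = £8,478.6205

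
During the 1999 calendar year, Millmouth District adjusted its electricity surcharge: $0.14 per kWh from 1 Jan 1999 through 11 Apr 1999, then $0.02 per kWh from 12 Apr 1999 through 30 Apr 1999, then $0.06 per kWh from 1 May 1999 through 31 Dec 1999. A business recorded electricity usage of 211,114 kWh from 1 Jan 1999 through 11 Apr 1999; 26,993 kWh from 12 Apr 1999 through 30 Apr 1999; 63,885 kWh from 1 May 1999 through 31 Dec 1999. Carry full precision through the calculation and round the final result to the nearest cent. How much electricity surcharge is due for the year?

1 Jan – 11 Apr 1999: 211,114 kWh at $0.14/kWh → $29,555.96
12 Apr – 30 Apr 1999: 26,993 kWh at $0.02/kWh → $539.86
1 May – 31 Dec 1999: 63,885 kWh at $0.06/kWh → $3,833.10

$33,928.92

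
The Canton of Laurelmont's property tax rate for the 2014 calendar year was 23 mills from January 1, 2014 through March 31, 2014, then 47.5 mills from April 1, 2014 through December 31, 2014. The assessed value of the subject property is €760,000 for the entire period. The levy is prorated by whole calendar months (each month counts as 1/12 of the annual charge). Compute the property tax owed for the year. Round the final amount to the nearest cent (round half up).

January 1 – March 31, 2014: 3 months at 23 mills → €760,000 × 2.3% × 3/12 = €4,370.0000
April 1 – December 31, 2014: 9 months at 47.5 mills → €760,000 × 4.75% × 9/12 = €27,075.0000
Total = €31,445.0000

€31,445.00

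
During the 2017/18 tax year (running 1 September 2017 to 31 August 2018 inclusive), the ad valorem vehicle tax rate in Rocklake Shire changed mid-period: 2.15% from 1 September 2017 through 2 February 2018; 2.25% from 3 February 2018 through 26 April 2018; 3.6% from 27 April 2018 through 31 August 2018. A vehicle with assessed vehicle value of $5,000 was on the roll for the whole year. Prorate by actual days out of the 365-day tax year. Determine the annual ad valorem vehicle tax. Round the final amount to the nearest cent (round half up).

1 September 2017 – 2 February 2018: 155 days at 2.15% → $5,000 × 2.15% × 155/365 = $45.6507
3 February – 26 April 2018: 83 days at 2.25% → $5,000 × 2.25% × 83/365 = $25.5822
27 April – 31 August 2018: 127 days at 3.6% → $5,000 × 3.6% × 127/365 = $62.6301
Total = $133.8630

$133.86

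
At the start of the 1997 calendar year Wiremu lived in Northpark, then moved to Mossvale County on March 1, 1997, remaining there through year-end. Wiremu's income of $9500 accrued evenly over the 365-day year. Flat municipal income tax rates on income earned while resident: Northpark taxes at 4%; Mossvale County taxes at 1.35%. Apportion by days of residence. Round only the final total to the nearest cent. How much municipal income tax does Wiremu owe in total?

Northpark, January 1 – February 28, 1997: 59 days → $9500 × 4% × 59/365 = $61.4247
Mossvale County, March 1 – December 31, 1997: 306 days → $9500 × 1.35% × 306/365 = $107.5192
Total = $168.9438

$168.94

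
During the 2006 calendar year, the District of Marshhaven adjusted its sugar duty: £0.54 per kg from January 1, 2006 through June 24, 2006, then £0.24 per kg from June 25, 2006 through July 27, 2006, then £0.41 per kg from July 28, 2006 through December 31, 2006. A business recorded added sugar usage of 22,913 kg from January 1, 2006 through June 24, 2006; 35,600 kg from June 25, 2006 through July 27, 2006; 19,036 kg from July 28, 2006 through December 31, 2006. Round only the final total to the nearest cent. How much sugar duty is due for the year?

£28721.78

January 1 – June 24, 2006: 22,913 kg at £0.54/kg → £12373.02
June 25 – July 27, 2006: 35,600 kg at £0.24/kg → £8544.00
July 28 – December 31, 2006: 19,036 kg at £0.41/kg → £7804.76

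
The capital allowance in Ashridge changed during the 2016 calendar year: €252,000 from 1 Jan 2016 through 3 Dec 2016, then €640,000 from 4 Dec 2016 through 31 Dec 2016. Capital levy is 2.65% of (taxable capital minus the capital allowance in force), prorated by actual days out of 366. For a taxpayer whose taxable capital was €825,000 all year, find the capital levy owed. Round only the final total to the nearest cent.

€14,397.90

1 Jan – 3 Dec 2016: 338 days, exemption €252,000 → (€825,000 − €252,000) × 2.65% × 338/366 = €14,022.8443
4 Dec – 31 Dec 2016: 28 days, exemption €640,000 → (€825,000 − €640,000) × 2.65% × 28/366 = €375.0546
Total = €14,397.8989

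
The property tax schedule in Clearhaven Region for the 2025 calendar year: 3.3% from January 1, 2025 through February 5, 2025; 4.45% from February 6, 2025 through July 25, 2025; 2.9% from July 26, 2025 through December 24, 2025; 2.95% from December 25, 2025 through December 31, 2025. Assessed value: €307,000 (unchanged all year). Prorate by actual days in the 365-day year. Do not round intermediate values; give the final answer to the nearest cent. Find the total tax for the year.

€11,243.35

January 1 – February 5, 2025: 36 days at 3.3% → €307,000 × 3.3% × 36/365 = €999.2219
February 6 – July 25, 2025: 170 days at 4.45% → €307,000 × 4.45% × 170/365 = €6,362.8904
July 26 – December 24, 2025: 152 days at 2.9% → €307,000 × 2.9% × 152/365 = €3,707.5507
December 25 – December 31, 2025: 7 days at 2.95% → €307,000 × 2.95% × 7/365 = €173.6863
Total = €11,243.3493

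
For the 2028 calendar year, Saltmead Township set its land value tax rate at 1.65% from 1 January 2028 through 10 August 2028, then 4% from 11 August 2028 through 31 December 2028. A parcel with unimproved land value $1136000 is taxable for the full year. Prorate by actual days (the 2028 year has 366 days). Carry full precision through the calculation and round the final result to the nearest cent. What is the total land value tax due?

$29174.40

1 January – 10 August 2028: 223 days at 1.65% → $1136000 × 1.65% × 223/366 = $11420.5246
11 August – 31 December 2028: 143 days at 4% → $1136000 × 4% × 143/366 = $17753.8798
Total = $29174.4044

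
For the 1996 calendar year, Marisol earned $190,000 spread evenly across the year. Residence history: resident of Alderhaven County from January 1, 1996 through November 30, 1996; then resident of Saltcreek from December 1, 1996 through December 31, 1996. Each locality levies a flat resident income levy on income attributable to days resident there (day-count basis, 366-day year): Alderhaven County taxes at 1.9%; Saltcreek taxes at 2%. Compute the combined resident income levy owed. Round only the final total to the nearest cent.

Alderhaven County, January 1 – November 30, 1996: 335 days → $190,000 × 1.9% × 335/366 = $3,304.2350
Saltcreek, December 1 – December 31, 1996: 31 days → $190,000 × 2% × 31/366 = $321.8579
Total = $3,626.0929

$3,626.09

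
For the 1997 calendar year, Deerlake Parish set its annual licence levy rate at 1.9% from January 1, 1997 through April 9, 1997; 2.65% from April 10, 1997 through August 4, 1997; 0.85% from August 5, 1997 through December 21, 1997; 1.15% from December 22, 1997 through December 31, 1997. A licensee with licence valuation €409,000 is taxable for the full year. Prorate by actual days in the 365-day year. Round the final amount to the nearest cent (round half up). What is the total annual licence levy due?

January 1 – April 9, 1997: 99 days at 1.9% → €409,000 × 1.9% × 99/365 = €2,107.7507
April 10 – August 4, 1997: 117 days at 2.65% → €409,000 × 2.65% × 117/365 = €3,474.2589
August 5 – December 21, 1997: 139 days at 0.85% → €409,000 × 0.85% × 139/365 = €1,323.9274
December 22 – December 31, 1997: 10 days at 1.15% → €409,000 × 1.15% × 10/365 = €128.8630
Total = €7,034.8000

€7,034.80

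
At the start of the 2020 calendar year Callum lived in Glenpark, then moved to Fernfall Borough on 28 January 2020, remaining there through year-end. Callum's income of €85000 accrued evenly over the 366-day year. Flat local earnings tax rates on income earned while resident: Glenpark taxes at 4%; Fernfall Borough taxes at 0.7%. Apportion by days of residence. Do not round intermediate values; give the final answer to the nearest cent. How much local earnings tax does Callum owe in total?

Glenpark, 1 January – 27 January 2020: 27 days → €85000 × 4% × 27/366 = €250.8197
Fernfall Borough, 28 January – 31 December 2020: 339 days → €85000 × 0.7% × 339/366 = €551.1066
Total = €801.9262

€801.93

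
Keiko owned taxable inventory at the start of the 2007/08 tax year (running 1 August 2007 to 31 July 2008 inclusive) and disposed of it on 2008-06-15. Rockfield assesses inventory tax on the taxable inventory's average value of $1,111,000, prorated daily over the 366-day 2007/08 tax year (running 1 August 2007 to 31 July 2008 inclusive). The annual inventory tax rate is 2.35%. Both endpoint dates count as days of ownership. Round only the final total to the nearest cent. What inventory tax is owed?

$22,827.10

Days held (2007-08-01 to 2008-06-15): 320 out of 366
Tax = $1,111,000 × 2.35% × 320/366 = $22,827.1038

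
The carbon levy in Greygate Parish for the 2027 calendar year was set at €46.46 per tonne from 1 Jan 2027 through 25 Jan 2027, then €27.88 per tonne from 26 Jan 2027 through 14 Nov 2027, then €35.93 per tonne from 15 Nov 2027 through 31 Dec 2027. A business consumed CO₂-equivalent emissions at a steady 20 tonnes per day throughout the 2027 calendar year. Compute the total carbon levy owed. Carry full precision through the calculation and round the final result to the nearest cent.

€220,381.00

1 Jan – 25 Jan 2027: 25 days × 20 tonnes/day = 500 tonnes at €46.46/tonne → €23,230.00
26 Jan – 14 Nov 2027: 293 days × 20 tonnes/day = 5,860 tonnes at €27.88/tonne → €163,376.80
15 Nov – 31 Dec 2027: 47 days × 20 tonnes/day = 940 tonnes at €35.93/tonne → €33,774.20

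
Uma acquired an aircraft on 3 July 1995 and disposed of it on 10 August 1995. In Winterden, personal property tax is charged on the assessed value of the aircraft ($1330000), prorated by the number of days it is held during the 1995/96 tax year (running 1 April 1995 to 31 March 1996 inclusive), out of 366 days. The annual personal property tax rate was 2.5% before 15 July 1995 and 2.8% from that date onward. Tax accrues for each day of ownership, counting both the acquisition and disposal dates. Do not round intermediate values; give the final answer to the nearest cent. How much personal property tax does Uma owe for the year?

3 July – 14 July 1995: 12 days at 2.5% → $1330000 × 2.5% × 12/366 = $1090.1639
15 July – 10 August 1995: 27 days at 2.8% → $1330000 × 2.8% × 27/366 = $2747.2131
Total = $3837.3770

$3837.38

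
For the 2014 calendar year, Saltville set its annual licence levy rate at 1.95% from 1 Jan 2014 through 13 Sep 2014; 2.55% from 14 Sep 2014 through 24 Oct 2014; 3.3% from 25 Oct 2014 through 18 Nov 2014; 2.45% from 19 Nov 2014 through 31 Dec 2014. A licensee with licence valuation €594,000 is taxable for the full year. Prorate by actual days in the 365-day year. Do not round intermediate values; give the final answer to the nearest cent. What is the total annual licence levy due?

€12,882.48

1 Jan – 13 Sep 2014: 256 days at 1.95% → €594,000 × 1.95% × 256/365 = €8,123.9671
14 Sep – 24 Oct 2014: 41 days at 2.55% → €594,000 × 2.55% × 41/365 = €1,701.4438
25 Oct – 18 Nov 2014: 25 days at 3.3% → €594,000 × 3.3% × 25/365 = €1,342.6027
19 Nov – 31 Dec 2014: 43 days at 2.45% → €594,000 × 2.45% × 43/365 = €1,714.4630
Total = €12,882.4767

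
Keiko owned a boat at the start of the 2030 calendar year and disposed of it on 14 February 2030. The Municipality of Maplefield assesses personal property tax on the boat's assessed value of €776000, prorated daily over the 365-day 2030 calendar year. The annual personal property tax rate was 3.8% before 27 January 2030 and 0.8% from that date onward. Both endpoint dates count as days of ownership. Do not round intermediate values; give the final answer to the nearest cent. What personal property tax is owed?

€2423.67

1 January – 26 January 2030: 26 days at 3.8% → €776000 × 3.8% × 26/365 = €2100.5151
27 January – 14 February 2030: 19 days at 0.8% → €776000 × 0.8% × 19/365 = €323.1562
Total = €2423.6712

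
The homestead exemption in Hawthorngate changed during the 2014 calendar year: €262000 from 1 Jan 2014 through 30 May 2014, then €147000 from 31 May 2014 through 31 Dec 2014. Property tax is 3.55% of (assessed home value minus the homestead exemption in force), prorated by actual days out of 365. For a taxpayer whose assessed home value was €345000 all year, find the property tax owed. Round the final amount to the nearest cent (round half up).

1 Jan – 30 May 2014: 150 days, exemption €262000 → (€345000 − €262000) × 3.55% × 150/365 = €1210.8904
31 May – 31 Dec 2014: 215 days, exemption €147000 → (€345000 − €147000) × 3.55% × 215/365 = €4140.3699
Total = €5351.2603

€5351.26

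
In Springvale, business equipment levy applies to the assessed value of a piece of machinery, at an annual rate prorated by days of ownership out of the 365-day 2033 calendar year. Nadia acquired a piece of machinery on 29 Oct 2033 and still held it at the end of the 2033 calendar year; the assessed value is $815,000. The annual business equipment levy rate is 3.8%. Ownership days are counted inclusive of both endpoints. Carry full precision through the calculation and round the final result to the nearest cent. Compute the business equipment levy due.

Days held (29 Oct – 31 Dec 2033): 64 out of 365
Tax = $815,000 × 3.8% × 64/365 = $5,430.3562

$5,430.36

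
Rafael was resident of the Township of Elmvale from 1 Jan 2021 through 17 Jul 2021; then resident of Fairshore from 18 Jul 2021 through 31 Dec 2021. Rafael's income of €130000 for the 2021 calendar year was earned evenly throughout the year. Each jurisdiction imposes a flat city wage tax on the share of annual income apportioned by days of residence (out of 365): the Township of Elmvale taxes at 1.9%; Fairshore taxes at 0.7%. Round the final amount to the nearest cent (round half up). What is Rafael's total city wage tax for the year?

€1756.25

The Township of Elmvale, 1 Jan – 17 Jul 2021: 198 days → €130000 × 1.9% × 198/365 = €1339.8904
Fairshore, 18 Jul – 31 Dec 2021: 167 days → €130000 × 0.7% × 167/365 = €416.3562
Total = €1756.2466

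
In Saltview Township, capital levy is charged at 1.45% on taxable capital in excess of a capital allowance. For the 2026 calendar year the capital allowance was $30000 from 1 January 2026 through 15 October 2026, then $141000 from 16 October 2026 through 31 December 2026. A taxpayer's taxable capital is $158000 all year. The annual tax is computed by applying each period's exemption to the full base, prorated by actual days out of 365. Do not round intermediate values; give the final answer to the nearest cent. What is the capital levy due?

$1516.46

1 January – 15 October 2026: 288 days, exemption $30000 → ($158000 − $30000) × 1.45% × 288/365 = $1464.4603
16 October – 31 December 2026: 77 days, exemption $141000 → ($158000 − $141000) × 1.45% × 77/365 = $52.0014
Total = $1516.4616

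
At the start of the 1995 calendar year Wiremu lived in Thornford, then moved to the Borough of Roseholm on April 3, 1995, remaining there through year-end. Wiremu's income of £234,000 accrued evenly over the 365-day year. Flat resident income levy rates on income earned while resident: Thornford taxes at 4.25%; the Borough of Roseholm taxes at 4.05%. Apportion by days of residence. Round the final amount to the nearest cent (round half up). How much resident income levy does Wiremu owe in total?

£9,594.96

Thornford, January 1 – April 2, 1995: 92 days → £234,000 × 4.25% × 92/365 = £2,506.6849
The Borough of Roseholm, April 3 – December 31, 1995: 273 days → £234,000 × 4.05% × 273/365 = £7,088.2767
Total = £9,594.9616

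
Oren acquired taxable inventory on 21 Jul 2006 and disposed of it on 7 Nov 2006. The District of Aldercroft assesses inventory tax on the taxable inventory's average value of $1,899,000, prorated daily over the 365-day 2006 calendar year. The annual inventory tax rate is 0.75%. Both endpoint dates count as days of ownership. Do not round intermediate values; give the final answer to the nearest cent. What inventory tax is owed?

Days held (21 Jul – 7 Nov 2006): 110 out of 365
Tax = $1,899,000 × 0.75% × 110/365 = $4,292.2603

$4,292.26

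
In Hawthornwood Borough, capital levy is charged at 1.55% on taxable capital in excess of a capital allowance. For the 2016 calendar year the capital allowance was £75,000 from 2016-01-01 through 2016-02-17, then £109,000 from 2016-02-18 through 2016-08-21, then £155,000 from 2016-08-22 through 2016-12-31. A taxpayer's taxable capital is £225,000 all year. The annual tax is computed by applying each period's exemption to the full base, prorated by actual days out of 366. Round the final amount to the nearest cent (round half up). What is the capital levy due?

£1,609.97

2016-01-01 to 2016-02-17: 48 days, exemption £75,000 → (£225,000 − £75,000) × 1.55% × 48/366 = £304.9180
2016-02-18 to 2016-08-21: 186 days, exemption £109,000 → (£225,000 − £109,000) × 1.55% × 186/366 = £913.7377
2016-08-22 to 2016-12-31: 132 days, exemption £155,000 → (£225,000 − £155,000) × 1.55% × 132/366 = £391.3115
Total = £1,609.9672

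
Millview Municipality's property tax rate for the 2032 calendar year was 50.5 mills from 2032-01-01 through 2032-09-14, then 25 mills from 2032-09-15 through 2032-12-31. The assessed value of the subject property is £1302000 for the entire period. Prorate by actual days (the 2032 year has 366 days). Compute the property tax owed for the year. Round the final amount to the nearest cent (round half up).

£55953.98

2032-01-01 to 2032-09-14: 258 days at 50.5 mills → £1302000 × 5.05% × 258/366 = £46349.0656
2032-09-15 to 2032-12-31: 108 days at 25 mills → £1302000 × 2.5% × 108/366 = £9604.9180
Total = £55953.9836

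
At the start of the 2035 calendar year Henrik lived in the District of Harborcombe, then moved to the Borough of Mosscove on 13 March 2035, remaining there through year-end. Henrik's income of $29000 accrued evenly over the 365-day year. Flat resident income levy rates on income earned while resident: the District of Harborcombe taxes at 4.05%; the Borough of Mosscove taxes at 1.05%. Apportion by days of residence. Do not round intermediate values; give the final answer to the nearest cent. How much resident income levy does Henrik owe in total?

$473.73

The District of Harborcombe, 1 January – 12 March 2035: 71 days → $29000 × 4.05% × 71/365 = $228.4644
The Borough of Mosscove, 13 March – 31 December 2035: 294 days → $29000 × 1.05% × 294/365 = $245.2685
Total = $473.7329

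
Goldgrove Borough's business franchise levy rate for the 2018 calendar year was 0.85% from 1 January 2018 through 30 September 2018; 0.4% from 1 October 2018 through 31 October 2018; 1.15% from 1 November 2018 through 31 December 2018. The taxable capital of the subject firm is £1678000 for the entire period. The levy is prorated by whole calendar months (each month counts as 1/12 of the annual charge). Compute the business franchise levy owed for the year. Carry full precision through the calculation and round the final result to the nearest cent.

1 January – 30 September 2018: 9 months at 0.85% → £1678000 × 0.85% × 9/12 = £10697.2500
1 October – 31 October 2018: 1 month at 0.4% → £1678000 × 0.4% × 1/12 = £559.3333
1 November – 31 December 2018: 2 months at 1.15% → £1678000 × 1.15% × 2/12 = £3216.1667
Total = £14472.7500

£14472.75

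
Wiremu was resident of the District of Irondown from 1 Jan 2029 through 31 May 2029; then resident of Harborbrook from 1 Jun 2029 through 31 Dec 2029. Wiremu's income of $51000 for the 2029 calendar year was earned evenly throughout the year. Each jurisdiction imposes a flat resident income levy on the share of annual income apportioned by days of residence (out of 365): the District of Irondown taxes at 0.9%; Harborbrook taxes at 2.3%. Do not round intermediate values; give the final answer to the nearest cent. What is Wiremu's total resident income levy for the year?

$877.62

The District of Irondown, 1 Jan – 31 May 2029: 151 days → $51000 × 0.9% × 151/365 = $189.8877
Harborbrook, 1 Jun – 31 Dec 2029: 214 days → $51000 × 2.3% × 214/365 = $687.7315
Total = $877.6192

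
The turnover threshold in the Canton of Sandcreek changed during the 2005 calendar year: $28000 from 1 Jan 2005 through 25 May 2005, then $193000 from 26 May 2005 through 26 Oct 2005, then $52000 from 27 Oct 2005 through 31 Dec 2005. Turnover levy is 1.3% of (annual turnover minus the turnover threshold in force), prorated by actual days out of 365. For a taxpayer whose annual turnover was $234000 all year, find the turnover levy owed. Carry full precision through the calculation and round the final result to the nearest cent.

$1716.57

1 Jan – 25 May 2005: 145 days, exemption $28000 → ($234000 − $28000) × 1.3% × 145/365 = $1063.8630
26 May – 26 Oct 2005: 154 days, exemption $193000 → ($234000 − $193000) × 1.3% × 154/365 = $224.8822
27 Oct – 31 Dec 2005: 66 days, exemption $52000 → ($234000 − $52000) × 1.3% × 66/365 = $427.8247
Total = $1716.5699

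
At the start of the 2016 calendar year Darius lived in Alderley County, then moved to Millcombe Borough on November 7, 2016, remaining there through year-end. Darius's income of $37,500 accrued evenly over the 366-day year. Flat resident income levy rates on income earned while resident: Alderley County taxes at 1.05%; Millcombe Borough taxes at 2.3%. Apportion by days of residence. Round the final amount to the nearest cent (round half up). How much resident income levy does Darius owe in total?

Alderley County, January 1 – November 6, 2016: 311 days → $37,500 × 1.05% × 311/366 = $334.5799
Millcombe Borough, November 7 – December 31, 2016: 55 days → $37,500 × 2.3% × 55/366 = $129.6107
Total = $464.1906

$464.19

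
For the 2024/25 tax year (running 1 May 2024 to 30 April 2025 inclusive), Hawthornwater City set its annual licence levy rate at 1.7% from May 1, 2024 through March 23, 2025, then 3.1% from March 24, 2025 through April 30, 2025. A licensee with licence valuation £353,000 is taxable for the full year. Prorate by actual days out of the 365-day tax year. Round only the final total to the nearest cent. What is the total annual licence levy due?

May 1, 2024 – March 23, 2025: 327 days at 1.7% → £353,000 × 1.7% × 327/365 = £5,376.2384
March 24 – April 30, 2025: 38 days at 3.1% → £353,000 × 3.1% × 38/365 = £1,139.2712
Total = £6,515.5096

£6,515.51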